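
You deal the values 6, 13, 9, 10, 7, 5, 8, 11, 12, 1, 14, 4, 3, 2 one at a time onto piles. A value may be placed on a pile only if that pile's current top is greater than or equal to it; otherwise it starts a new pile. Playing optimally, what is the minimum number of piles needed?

The minimum number of non-increasing subsequences covering a sequence equals the length of its longest strictly increasing subsequence.
LIS length is 6 (e.g. 6, 9, 10, 11, 12, 14), so 6 piles are needed.

6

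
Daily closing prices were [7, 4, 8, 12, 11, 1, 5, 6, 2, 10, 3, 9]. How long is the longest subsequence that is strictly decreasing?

Let dp[i] be the longest strictly decreasing subsequence ending at i:
i:      1  2  3  4  5  6  7  8  9 10 11 12
a[i]:   7  4  8 12 11  1  5  6  2 10  3  9
dp:     1  2  1  1  2  3  3  3  4  3  4  4
Maximum is 4.

4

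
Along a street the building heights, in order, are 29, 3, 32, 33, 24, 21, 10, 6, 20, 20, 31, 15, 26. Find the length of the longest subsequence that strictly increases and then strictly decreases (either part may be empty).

7

inc[i] = longest strictly increasing subsequence ending at i; dec[i] = longest strictly decreasing subsequence starting at i:
i:      1  2  3  4  5  6  7  8  9 10 11 12 13
a[i]:  29  3 32 33 24 21 10  6 20 20 31 15 26
inc:    1  1  2  3  2  2  2  2  3  3  4  3  4
dec:    5  1  5  5  4  3  2  1  2  2  2  1  1
Best peak at i=4 (value 33): inc=3, dec=5, length 3+5−1 = 7.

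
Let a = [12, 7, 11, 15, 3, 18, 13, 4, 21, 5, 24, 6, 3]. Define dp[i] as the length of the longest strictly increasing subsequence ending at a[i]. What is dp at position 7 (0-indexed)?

2

dp[i] = 1 + max{dp[j] : j<i, a[j]<a[i]} (or 1 if no such j):
i:      0  1  2  3  4  5  6  7  8  9 10 11 12
a[i]:  12  7 11 15  3 18 13  4 21  5 24  6  3
dp:     1  1  2  3  1  4  3  2  5  3  6  4  1
At index 7 the value is 2.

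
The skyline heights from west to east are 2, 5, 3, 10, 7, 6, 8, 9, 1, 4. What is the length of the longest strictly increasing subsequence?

Track the smallest tail for each achievable length (strict):
2 → extends → [2]
5 → extends → [2, 5]
3 → replaces 5 → [2, 3]
10 → extends → [2, 3, 10]
7 → replaces 10 → [2, 3, 7]
6 → replaces 7 → [2, 3, 6]
8 → extends → [2, 3, 6, 8]
9 → extends → [2, 3, 6, 8, 9]
1 → replaces 2 → [1, 3, 6, 8, 9]
4 → replaces 6 → [1, 3, 4, 8, 9]
Five tails, so the longest strictly increasing subsequence has length 5 (e.g. 2, 5, 7, 8, 9).

5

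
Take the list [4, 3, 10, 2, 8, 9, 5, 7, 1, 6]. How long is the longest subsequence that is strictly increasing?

3

Track the smallest tail for each achievable length (strict):
4 → extends → [4]
3 → replaces 4 → [3]
10 → extends → [3, 10]
2 → replaces 3 → [2, 10]
8 → replaces 10 → [2, 8]
9 → extends → [2, 8, 9]
5 → replaces 8 → [2, 5, 9]
7 → replaces 9 → [2, 5, 7]
1 → replaces 2 → [1, 5, 7]
6 → replaces 7 → [1, 5, 6]
Three tails, so the longest strictly increasing subsequence has length 3 (e.g. 4, 8, 9).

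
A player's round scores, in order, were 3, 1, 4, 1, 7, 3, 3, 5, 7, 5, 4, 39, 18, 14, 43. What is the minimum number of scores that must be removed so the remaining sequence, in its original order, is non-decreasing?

Fewest deletions = n − (longest non-decreasing subsequence).
Patience tails:
3 → extends → [3]
1 → replaces 3 → [1]
4 → extends → [1, 4]
1 → replaces 4 → [1, 1]
7 → extends → [1, 1, 7]
3 → replaces 7 → [1, 1, 3]
3 → extends → [1, 1, 3, 3]
5 → extends → [1, 1, 3, 3, 5]
7 → extends → [1, 1, 3, 3, 5, 7]
5 → replaces 7 → [1, 1, 3, 3, 5, 5]
4 → replaces 5 → [1, 1, 3, 3, 4, 5]
39 → extends → [1, 1, 3, 3, 4, 5, 39]
18 → replaces 39 → [1, 1, 3, 3, 4, 5, 18]
14 → replaces 18 → [1, 1, 3, 3, 4, 5, 14]
43 → extends → [1, 1, 3, 3, 4, 5, 14, 43]
Longest non-decreasing subsequence has length 8, so deletions = 15 − 8 = 7.

7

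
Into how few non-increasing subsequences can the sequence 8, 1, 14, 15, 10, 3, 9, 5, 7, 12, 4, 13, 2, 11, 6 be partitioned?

6

The minimum number of non-increasing subsequences covering a sequence equals the length of its longest strictly increasing subsequence.
LIS length is 6 (e.g. 1, 3, 5, 7, 12, 13), so 6 piles are needed.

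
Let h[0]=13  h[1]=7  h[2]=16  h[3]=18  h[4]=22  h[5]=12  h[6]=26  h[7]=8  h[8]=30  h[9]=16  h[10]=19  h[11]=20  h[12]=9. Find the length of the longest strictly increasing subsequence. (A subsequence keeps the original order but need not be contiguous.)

6

Track the smallest tail for each achievable length (strict):
13 → extends → [13]
7 → replaces 13 → [7]
16 → extends → [7, 16]
18 → extends → [7, 16, 18]
22 → extends → [7, 16, 18, 22]
12 → replaces 16 → [7, 12, 18, 22]
26 → extends → [7, 12, 18, 22, 26]
8 → replaces 12 → [7, 8, 18, 22, 26]
30 → extends → [7, 8, 18, 22, 26, 30]
16 → replaces 18 → [7, 8, 16, 22, 26, 30]
19 → replaces 22 → [7, 8, 16, 19, 26, 30]
20 → replaces 26 → [7, 8, 16, 19, 20, 30]
9 → replaces 16 → [7, 8, 9, 19, 20, 30]
Six tails, so the longest strictly increasing subsequence has length 6 (e.g. 13, 16, 18, 22, 26, 30).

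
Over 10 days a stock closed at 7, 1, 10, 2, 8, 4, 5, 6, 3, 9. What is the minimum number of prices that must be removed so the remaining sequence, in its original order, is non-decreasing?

Fewest deletions = n − (longest non-decreasing subsequence).
Patience tails:
7 → extends → [7]
1 → replaces 7 → [1]
10 → extends → [1, 10]
2 → replaces 10 → [1, 2]
8 → extends → [1, 2, 8]
4 → replaces 8 → [1, 2, 4]
5 → extends → [1, 2, 4, 5]
6 → extends → [1, 2, 4, 5, 6]
3 → replaces 4 → [1, 2, 3, 5, 6]
9 → extends → [1, 2, 3, 5, 6, 9]
Longest non-decreasing subsequence has length 6, so deletions = 10 − 6 = 4.

4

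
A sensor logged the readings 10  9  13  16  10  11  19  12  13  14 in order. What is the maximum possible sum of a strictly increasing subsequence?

Let S[i] be the best sum of a strictly increasing subsequence ending at i:
i:      1  2  3  4  5  6  7  8  9 10
a[i]:  10  9 13 16 10 11 19 12 13 14
S:     10  9 23 39 19 30 58 42 55 69
Maximum is 69 (e.g. 9 + 10 + 11 + 12 + 13 + 14).

69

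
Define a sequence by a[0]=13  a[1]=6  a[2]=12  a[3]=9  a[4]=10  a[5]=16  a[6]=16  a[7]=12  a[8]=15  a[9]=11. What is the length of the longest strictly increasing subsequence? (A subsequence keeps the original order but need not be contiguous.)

Track the smallest tail for each achievable length (strict):
13 → extends → [13]
6 → replaces 13 → [6]
12 → extends → [6, 12]
9 → replaces 12 → [6, 9]
10 → extends → [6, 9, 10]
16 → extends → [6, 9, 10, 16]
16 → already a tail → [6, 9, 10, 16]
12 → replaces 16 → [6, 9, 10, 12]
15 → extends → [6, 9, 10, 12, 15]
11 → replaces 12 → [6, 9, 10, 11, 15]
Five tails, so the longest strictly increasing subsequence has length 5 (e.g. 6, 9, 10, 12, 15).

5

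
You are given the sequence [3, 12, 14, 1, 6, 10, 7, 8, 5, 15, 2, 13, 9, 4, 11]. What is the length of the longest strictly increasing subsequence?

Track the smallest tail for each achievable length (strict):
3 → extends → [3]
12 → extends → [3, 12]
14 → extends → [3, 12, 14]
1 → replaces 3 → [1, 12, 14]
6 → replaces 12 → [1, 6, 14]
10 → replaces 14 → [1, 6, 10]
7 → replaces 10 → [1, 6, 7]
8 → extends → [1, 6, 7, 8]
5 → replaces 6 → [1, 5, 7, 8]
15 → extends → [1, 5, 7, 8, 15]
2 → replaces 5 → [1, 2, 7, 8, 15]
13 → replaces 15 → [1, 2, 7, 8, 13]
9 → replaces 13 → [1, 2, 7, 8, 9]
4 → replaces 7 → [1, 2, 4, 8, 9]
11 → extends → [1, 2, 4, 8, 9, 11]
Six tails, so the longest strictly increasing subsequence has length 6 (e.g. 3, 6, 7, 8, 9, 11).

6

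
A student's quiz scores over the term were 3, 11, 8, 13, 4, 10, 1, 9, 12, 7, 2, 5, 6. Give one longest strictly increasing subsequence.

Patience tails give the LIS length; then backtrack through the dp parents:
3 → extends → [3]
11 → extends → [3, 11]
8 → replaces 11 → [3, 8]
13 → extends → [3, 8, 13]
4 → replaces 8 → [3, 4, 13]
10 → replaces 13 → [3, 4, 10]
1 → replaces 3 → [1, 4, 10]
9 → replaces 10 → [1, 4, 9]
12 → extends → [1, 4, 9, 12]
7 → replaces 9 → [1, 4, 7, 12]
2 → replaces 4 → [1, 2, 7, 12]
5 → replaces 7 → [1, 2, 5, 12]
6 → replaces 12 → [1, 2, 5, 6]
Length 4; one witness is 3, 8, 10, 12.

3, 8, 10, 12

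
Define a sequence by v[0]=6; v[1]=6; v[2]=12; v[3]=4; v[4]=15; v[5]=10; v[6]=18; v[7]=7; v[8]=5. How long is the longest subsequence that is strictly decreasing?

Negate each value so 'decreasing' becomes 'increasing', then run patience tails on the negated sequence:
-6 → extends → [-6]
-6 → already a tail → [-6]
-12 → replaces -6 → [-12]
-4 → extends → [-12, -4]
-15 → replaces -12 → [-15, -4]
-10 → replaces -4 → [-15, -10]
-18 → replaces -15 → [-18, -10]
-7 → extends → [-18, -10, -7]
-5 → extends → [-18, -10, -7, -5]
Four tails, so the longest strictly decreasing subsequence of the original has length 4.

4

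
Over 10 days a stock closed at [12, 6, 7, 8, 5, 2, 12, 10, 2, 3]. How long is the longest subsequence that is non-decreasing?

Let dp[i] be the length of the longest such subsequence ending at index i:
i:      1  2  3  4  5  6  7  8  9 10
a[i]:  12  6  7  8  5  2 12 10  2  3
dp:     1  1  2  3  1  1  4  4  2  3
Maximum dp value is 4.

4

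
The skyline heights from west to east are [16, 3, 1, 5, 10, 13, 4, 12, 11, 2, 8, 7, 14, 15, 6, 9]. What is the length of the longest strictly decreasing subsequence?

Let dp[i] be the longest strictly decreasing subsequence ending at i:
i:      1  2  3  4  5  6  7  8  9 10 11 12 13 14 15 16
a[i]:  16  3  1  5 10 13  4 12 11  2  8  7 14 15  6  9
dp:     1  2  3  2  2  2  3  3  4  5  5  6  2  2  7  5
Maximum is 7.

7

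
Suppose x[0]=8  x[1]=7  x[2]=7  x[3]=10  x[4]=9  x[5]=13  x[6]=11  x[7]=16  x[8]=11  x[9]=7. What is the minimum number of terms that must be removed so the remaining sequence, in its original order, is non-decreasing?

5

Fewest deletions = n − (longest non-decreasing subsequence).
i:      0  1  2  3  4  5  6  7  8  9
x[i]:   8  7  7 10  9 13 11 16 11  7
dp:     1  1  2  3  3  4  4  5  5  3
max dp = 5, so deletions = 10 − 5 = 5.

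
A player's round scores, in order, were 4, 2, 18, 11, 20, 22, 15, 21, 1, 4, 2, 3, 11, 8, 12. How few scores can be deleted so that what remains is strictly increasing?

Fewest deletions = n − (longest strictly increasing subsequence).
i:      1  2  3  4  5  6  7  8  9 10 11 12 13 14 15
a[i]:   4  2 18 11 20 22 15 21  1  4  2  3 11  8 12
dp:     1  1  2  2  3  4  3  4  1  2  2  3  4  4  5
max dp = 5, so deletions = 15 − 5 = 10.

10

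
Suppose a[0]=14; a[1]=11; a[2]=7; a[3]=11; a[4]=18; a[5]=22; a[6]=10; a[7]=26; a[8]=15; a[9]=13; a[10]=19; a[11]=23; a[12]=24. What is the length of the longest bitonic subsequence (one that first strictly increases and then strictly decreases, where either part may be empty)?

7

inc[i] = longest strictly increasing subsequence ending at i; dec[i] = longest strictly decreasing subsequence starting at i:
i:      0  1  2  3  4  5  6  7  8  9 10 11 12
a[i]:  14 11  7 11 18 22 10 26 15 13 19 23 24
inc:    1  1  1  2  3  4  2  5  3  3  4  5  6
dec:    3  2  1  2  3  3  1  3  2  1  1  1  1
Best peak at i=7 (value 26): inc=5, dec=3, length 5+3−1 = 7.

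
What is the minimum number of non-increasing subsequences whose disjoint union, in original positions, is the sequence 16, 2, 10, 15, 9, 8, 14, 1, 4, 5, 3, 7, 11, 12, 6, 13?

The minimum number of non-increasing subsequences covering a sequence equals the length of its longest strictly increasing subsequence.
LIS length is 7 (e.g. 2, 4, 5, 7, 11, 12, 13), so 7 piles are needed.

7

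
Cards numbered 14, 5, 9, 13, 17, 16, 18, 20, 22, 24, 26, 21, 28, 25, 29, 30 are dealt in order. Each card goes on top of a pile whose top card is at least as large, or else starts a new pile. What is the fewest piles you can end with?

12

Place each on the leftmost legal pile:
14 → new pile 1 (tops now [14])
5 → pile 1 (tops now [5])
9 → new pile 2 (tops now [5, 9])
13 → new pile 3 (tops now [5, 9, 13])
17 → new pile 4 (tops now [5, 9, 13, 17])
16 → pile 4 (tops now [5, 9, 13, 16])
18 → new pile 5 (tops now [5, 9, 13, 16, 18])
20 → new pile 6 (tops now [5, 9, 13, 16, 18, 20])
22 → new pile 7 (tops now [5, 9, 13, 16, 18, 20, 22])
24 → new pile 8 (tops now [5, 9, 13, 16, 18, 20, 22, 24])
26 → new pile 9 (tops now [5, 9, 13, 16, 18, 20, 22, 24, 26])
21 → pile 7 (tops now [5, 9, 13, 16, 18, 20, 21, 24, 26])
28 → new pile 10 (tops now [5, 9, 13, 16, 18, 20, 21, 24, 26, 28])
25 → pile 9 (tops now [5, 9, 13, 16, 18, 20, 21, 24, 25, 28])
29 → new pile 11 (tops now [5, 9, 13, 16, 18, 20, 21, 24, 25, 28, 29])
30 → new pile 12 (tops now [5, 9, 13, 16, 18, 20, 21, 24, 25, 28, 29, 30])
Twelve piles.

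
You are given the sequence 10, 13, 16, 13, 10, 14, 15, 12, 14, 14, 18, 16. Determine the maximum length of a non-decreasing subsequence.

7

Let dp[i] be the length of the longest such subsequence ending at index i:
i:      1  2  3  4  5  6  7  8  9 10 11 12
a[i]:  10 13 16 13 10 14 15 12 14 14 18 16
dp:     1  2  3  3  2  4  5  3  5  6  7  7
Maximum dp value is 7.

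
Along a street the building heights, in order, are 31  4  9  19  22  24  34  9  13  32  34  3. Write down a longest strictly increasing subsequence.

Patience tails give the LIS length; then backtrack through the dp parents:
31 → extends → [31]
4 → replaces 31 → [4]
9 → extends → [4, 9]
19 → extends → [4, 9, 19]
22 → extends → [4, 9, 19, 22]
24 → extends → [4, 9, 19, 22, 24]
34 → extends → [4, 9, 19, 22, 24, 34]
9 → already a tail → [4, 9, 19, 22, 24, 34]
13 → replaces 19 → [4, 9, 13, 22, 24, 34]
32 → replaces 34 → [4, 9, 13, 22, 24, 32]
34 → extends → [4, 9, 13, 22, 24, 32, 34]
3 → replaces 4 → [3, 9, 13, 22, 24, 32, 34]
Length 7; one witness is 4, 9, 19, 22, 24, 32, 34.

4, 9, 19, 22, 24, 32, 34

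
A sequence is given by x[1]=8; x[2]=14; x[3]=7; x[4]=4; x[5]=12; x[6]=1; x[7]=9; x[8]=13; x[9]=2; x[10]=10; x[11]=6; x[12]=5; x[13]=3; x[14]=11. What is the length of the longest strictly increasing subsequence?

Track the smallest tail for each achievable length (strict):
8 → extends → [8]
14 → extends → [8, 14]
7 → replaces 8 → [7, 14]
4 → replaces 7 → [4, 14]
12 → replaces 14 → [4, 12]
1 → replaces 4 → [1, 12]
9 → replaces 12 → [1, 9]
13 → extends → [1, 9, 13]
2 → replaces 9 → [1, 2, 13]
10 → replaces 13 → [1, 2, 10]
6 → replaces 10 → [1, 2, 6]
5 → replaces 6 → [1, 2, 5]
3 → replaces 5 → [1, 2, 3]
11 → extends → [1, 2, 3, 11]
Four tails, so the longest strictly increasing subsequence has length 4 (e.g. 8, 9, 10, 11).

4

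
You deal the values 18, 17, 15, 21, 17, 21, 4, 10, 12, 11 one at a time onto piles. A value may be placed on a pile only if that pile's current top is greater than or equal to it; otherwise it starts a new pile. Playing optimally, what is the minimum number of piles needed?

3

The minimum number of non-increasing subsequences covering a sequence equals the length of its longest strictly increasing subsequence.
LIS length is 3 (e.g. 15, 17, 21), so 3 piles are needed.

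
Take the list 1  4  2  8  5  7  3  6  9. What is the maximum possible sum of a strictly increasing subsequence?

Let S[i] be the best sum of a strictly increasing subsequence ending at i:
i:      1  2  3  4  5  6  7  8  9
a[i]:   1  4  2  8  5  7  3  6  9
S:      1  5  3 13 10 17  6 16 26
Maximum is 26 (e.g. 1 + 4 + 5 + 7 + 9).

26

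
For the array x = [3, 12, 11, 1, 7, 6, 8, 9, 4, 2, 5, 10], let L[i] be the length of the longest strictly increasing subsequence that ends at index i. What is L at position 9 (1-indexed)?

2

dp[i] = 1 + max{dp[j] : j<i, x[j]<x[i]} (or 1 if no such j):
i:      1  2  3  4  5  6  7  8  9 10 11 12
x[i]:   3 12 11  1  7  6  8  9  4  2  5 10
dp:     1  2  2  1  2  2  3  4  2  2  3  5
At index 9 the value is 2.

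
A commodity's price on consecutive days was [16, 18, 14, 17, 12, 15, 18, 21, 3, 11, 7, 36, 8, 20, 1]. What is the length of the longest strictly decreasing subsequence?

6

Negate each value so 'decreasing' becomes 'increasing', then run patience tails on the negated sequence:
-16 → extends → [-16]
-18 → replaces -16 → [-18]
-14 → extends → [-18, -14]
-17 → replaces -14 → [-18, -17]
-12 → extends → [-18, -17, -12]
-15 → replaces -12 → [-18, -17, -15]
-18 → already a tail → [-18, -17, -15]
-21 → replaces -18 → [-21, -17, -15]
-3 → extends → [-21, -17, -15, -3]
-11 → replaces -3 → [-21, -17, -15, -11]
-7 → extends → [-21, -17, -15, -11, -7]
-36 → replaces -21 → [-36, -17, -15, -11, -7]
-8 → replaces -7 → [-36, -17, -15, -11, -8]
-20 → replaces -17 → [-36, -20, -15, -11, -8]
-1 → extends → [-36, -20, -15, -11, -8, -1]
Six tails, so the longest strictly decreasing subsequence of the original has length 6.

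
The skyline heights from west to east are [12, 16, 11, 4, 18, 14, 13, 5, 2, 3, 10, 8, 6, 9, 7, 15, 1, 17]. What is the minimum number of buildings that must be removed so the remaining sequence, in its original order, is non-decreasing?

Fewest deletions = n − (longest non-decreasing subsequence).
Patience tails:
12 → extends → [12]
16 → extends → [12, 16]
11 → replaces 12 → [11, 16]
4 → replaces 11 → [4, 16]
18 → extends → [4, 16, 18]
14 → replaces 16 → [4, 14, 18]
13 → replaces 14 → [4, 13, 18]
5 → replaces 13 → [4, 5, 18]
2 → replaces 4 → [2, 5, 18]
3 → replaces 5 → [2, 3, 18]
10 → replaces 18 → [2, 3, 10]
8 → replaces 10 → [2, 3, 8]
6 → replaces 8 → [2, 3, 6]
9 → extends → [2, 3, 6, 9]
7 → replaces 9 → [2, 3, 6, 7]
15 → extends → [2, 3, 6, 7, 15]
1 → replaces 2 → [1, 3, 6, 7, 15]
17 → extends → [1, 3, 6, 7, 15, 17]
Longest non-decreasing subsequence has length 6, so deletions = 18 − 6 = 12.

12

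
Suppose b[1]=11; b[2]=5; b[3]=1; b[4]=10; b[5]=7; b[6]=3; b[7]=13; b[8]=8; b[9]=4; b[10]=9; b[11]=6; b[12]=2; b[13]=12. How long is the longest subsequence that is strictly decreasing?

Let dp[i] be the longest strictly decreasing subsequence ending at i:
i:      1  2  3  4  5  6  7  8  9 10 11 12 13
b[i]:  11  5  1 10  7  3 13  8  4  9  6  2 12
dp:     1  2  3  2  3  4  1  3  4  3  4  5  2
Maximum is 5.

5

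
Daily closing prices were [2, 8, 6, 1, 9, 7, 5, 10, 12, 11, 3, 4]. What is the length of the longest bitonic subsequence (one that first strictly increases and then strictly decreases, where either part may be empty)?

inc[i] = longest strictly increasing subsequence ending at i; dec[i] = longest strictly decreasing subsequence starting at i:
i:      1  2  3  4  5  6  7  8  9 10 11 12
a[i]:   2  8  6  1  9  7  5 10 12 11  3  4
inc:    1  2  2  1  3  3  2  4  5  5  2  3
dec:    2  4  3  1  4  3  2  2  3  2  1  1
Best peak at i=9 (value 12): inc=5, dec=3, length 5+3−1 = 7.

7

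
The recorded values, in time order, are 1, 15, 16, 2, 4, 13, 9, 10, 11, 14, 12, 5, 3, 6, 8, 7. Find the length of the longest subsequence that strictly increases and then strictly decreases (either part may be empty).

inc[i] = longest strictly increasing subsequence ending at i; dec[i] = longest strictly decreasing subsequence starting at i:
i:      1  2  3  4  5  6  7  8  9 10 11 12 13 14 15 16
a[i]:   1 15 16  2  4 13  9 10 11 14 12  5  3  6  8  7
inc:    1  2  3  2  3  4  4  5  6  7  7  4  3  5  6  6
dec:    1  5  5  1  2  4  3  3  3  4  3  2  1  1  2  1
Best peak at i=10 (value 14): inc=7, dec=4, length 7+4−1 = 10.

10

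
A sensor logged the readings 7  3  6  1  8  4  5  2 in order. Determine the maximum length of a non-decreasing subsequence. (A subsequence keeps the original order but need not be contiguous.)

3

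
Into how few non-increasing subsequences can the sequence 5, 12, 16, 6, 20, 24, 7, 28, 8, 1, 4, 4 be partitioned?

Place each on the leftmost legal pile:
5 → new pile 1 (tops now [5])
12 → new pile 2 (tops now [5, 12])
16 → new pile 3 (tops now [5, 12, 16])
6 → pile 2 (tops now [5, 6, 16])
20 → new pile 4 (tops now [5, 6, 16, 20])
24 → new pile 5 (tops now [5, 6, 16, 20, 24])
7 → pile 3 (tops now [5, 6, 7, 20, 24])
28 → new pile 6 (tops now [5, 6, 7, 20, 24, 28])
8 → pile 4 (tops now [5, 6, 7, 8, 24, 28])
1 → pile 1 (tops now [1, 6, 7, 8, 24, 28])
4 → pile 2 (tops now [1, 4, 7, 8, 24, 28])
4 → pile 2 (tops now [1, 4, 7, 8, 24, 28])
Six piles.

6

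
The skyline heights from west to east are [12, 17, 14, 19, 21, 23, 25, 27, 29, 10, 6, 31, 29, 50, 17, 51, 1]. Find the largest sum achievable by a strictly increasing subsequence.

305

Let S[i] be the best sum of a strictly increasing subsequence ending at i:
i:       1   2   3   4   5   6   7   8   9  10  11  12  13  14  15  16  17
a[i]:   12  17  14  19  21  23  25  27  29  10   6  31  29  50  17  51   1
S:      12  29  26  48  69  92 117 144 173  10   6 204 173 254  43 305   1
Maximum is 305 (e.g. 12 + 17 + 19 + 21 + 23 + 25 + 27 + 29 + 31 + 50 + 51).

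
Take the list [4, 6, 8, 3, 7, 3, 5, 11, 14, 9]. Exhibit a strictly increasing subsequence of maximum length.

4, 6, 8, 11, 14

Patience tails give the LIS length; then backtrack through the dp parents:
4 → extends → [4]
6 → extends → [4, 6]
8 → extends → [4, 6, 8]
3 → replaces 4 → [3, 6, 8]
7 → replaces 8 → [3, 6, 7]
3 → already a tail → [3, 6, 7]
5 → replaces 6 → [3, 5, 7]
11 → extends → [3, 5, 7, 11]
14 → extends → [3, 5, 7, 11, 14]
9 → replaces 11 → [3, 5, 7, 9, 14]
Length 5; one witness is 4, 6, 8, 11, 14.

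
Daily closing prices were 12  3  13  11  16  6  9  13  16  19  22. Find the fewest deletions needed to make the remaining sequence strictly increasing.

4

Fewest deletions = n − (longest strictly increasing subsequence).
Patience tails:
12 → extends → [12]
3 → replaces 12 → [3]
13 → extends → [3, 13]
11 → replaces 13 → [3, 11]
16 → extends → [3, 11, 16]
6 → replaces 11 → [3, 6, 16]
9 → replaces 16 → [3, 6, 9]
13 → extends → [3, 6, 9, 13]
16 → extends → [3, 6, 9, 13, 16]
19 → extends → [3, 6, 9, 13, 16, 19]
22 → extends → [3, 6, 9, 13, 16, 19, 22]
Longest strictly increasing subsequence has length 7, so deletions = 11 − 7 = 4.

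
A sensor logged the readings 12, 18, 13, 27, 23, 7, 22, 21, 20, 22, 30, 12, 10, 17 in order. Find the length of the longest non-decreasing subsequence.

5

Let dp[i] be the length of the longest such subsequence ending at index i:
i:      1  2  3  4  5  6  7  8  9 10 11 12 13 14
a[i]:  12 18 13 27 23  7 22 21 20 22 30 12 10 17
dp:     1  2  2  3  3  1  3  3  3  4  5  2  2  3
Maximum dp value is 5.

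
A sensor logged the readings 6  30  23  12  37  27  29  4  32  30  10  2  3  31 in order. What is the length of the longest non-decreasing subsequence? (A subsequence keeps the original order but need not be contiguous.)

Track the smallest tail for each achievable length (allowing ties):
6 → extends → [6]
30 → extends → [6, 30]
23 → replaces 30 → [6, 23]
12 → replaces 23 → [6, 12]
37 → extends → [6, 12, 37]
27 → replaces 37 → [6, 12, 27]
29 → extends → [6, 12, 27, 29]
4 → replaces 6 → [4, 12, 27, 29]
32 → extends → [4, 12, 27, 29, 32]
30 → replaces 32 → [4, 12, 27, 29, 30]
10 → replaces 12 → [4, 10, 27, 29, 30]
2 → replaces 4 → [2, 10, 27, 29, 30]
3 → replaces 10 → [2, 3, 27, 29, 30]
31 → extends → [2, 3, 27, 29, 30, 31]
Six tails, so the longest non-decreasing subsequence has length 6 (e.g. 6, 23, 27, 29, 30, 31).

6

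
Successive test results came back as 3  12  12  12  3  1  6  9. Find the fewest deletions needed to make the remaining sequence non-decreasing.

Fewest deletions = n − (longest non-decreasing subsequence).
i:      1  2  3  4  5  6  7  8
a[i]:   3 12 12 12  3  1  6  9
dp:     1  2  3  4  2  1  3  4
max dp = 4, so deletions = 8 − 4 = 4.

4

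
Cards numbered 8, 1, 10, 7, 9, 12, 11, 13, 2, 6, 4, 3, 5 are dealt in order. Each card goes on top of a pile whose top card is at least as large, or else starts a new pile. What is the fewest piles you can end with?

5

Place each on the leftmost legal pile:
8 → new pile 1 (tops now [8])
1 → pile 1 (tops now [1])
10 → new pile 2 (tops now [1, 10])
7 → pile 2 (tops now [1, 7])
9 → new pile 3 (tops now [1, 7, 9])
12 → new pile 4 (tops now [1, 7, 9, 12])
11 → pile 4 (tops now [1, 7, 9, 11])
13 → new pile 5 (tops now [1, 7, 9, 11, 13])
2 → pile 2 (tops now [1, 2, 9, 11, 13])
6 → pile 3 (tops now [1, 2, 6, 11, 13])
4 → pile 3 (tops now [1, 2, 4, 11, 13])
3 → pile 3 (tops now [1, 2, 3, 11, 13])
5 → pile 4 (tops now [1, 2, 3, 5, 13])
Five piles.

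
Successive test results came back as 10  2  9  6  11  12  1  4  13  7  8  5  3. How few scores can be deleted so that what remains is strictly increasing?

Fewest deletions = n − (longest strictly increasing subsequence).
i:      1  2  3  4  5  6  7  8  9 10 11 12 13
a[i]:  10  2  9  6 11 12  1  4 13  7  8  5  3
dp:     1  1  2  2  3  4  1  2  5  3  4  3  2
max dp = 5, so deletions = 13 − 5 = 8.

8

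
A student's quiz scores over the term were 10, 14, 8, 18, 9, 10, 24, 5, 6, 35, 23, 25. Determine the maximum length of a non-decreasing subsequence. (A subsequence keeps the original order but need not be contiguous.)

Let dp[i] be the length of the longest such subsequence ending at index i:
i:      1  2  3  4  5  6  7  8  9 10 11 12
a[i]:  10 14  8 18  9 10 24  5  6 35 23 25
dp:     1  2  1  3  2  3  4  1  2  5  4  5
Maximum dp value is 5.

5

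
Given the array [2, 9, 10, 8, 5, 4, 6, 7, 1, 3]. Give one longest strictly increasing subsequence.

Patience tails give the LIS length; then backtrack through the dp parents:
2 → extends → [2]
9 → extends → [2, 9]
10 → extends → [2, 9, 10]
8 → replaces 9 → [2, 8, 10]
5 → replaces 8 → [2, 5, 10]
4 → replaces 5 → [2, 4, 10]
6 → replaces 10 → [2, 4, 6]
7 → extends → [2, 4, 6, 7]
1 → replaces 2 → [1, 4, 6, 7]
3 → replaces 4 → [1, 3, 6, 7]
Length 4; one witness is 2, 5, 6, 7.

2, 5, 6, 7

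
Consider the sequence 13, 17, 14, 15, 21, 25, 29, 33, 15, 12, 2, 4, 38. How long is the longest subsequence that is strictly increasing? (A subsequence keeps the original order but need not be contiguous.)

8

Let dp[i] be the length of the longest such subsequence ending at index i:
i:      1  2  3  4  5  6  7  8  9 10 11 12 13
a[i]:  13 17 14 15 21 25 29 33 15 12  2  4 38
dp:     1  2  2  3  4  5  6  7  3  1  1  2  8
Maximum dp value is 8.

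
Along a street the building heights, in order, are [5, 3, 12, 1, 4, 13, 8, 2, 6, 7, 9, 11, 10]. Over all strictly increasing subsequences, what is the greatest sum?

40

Let S[i] be the best sum of a strictly increasing subsequence ending at i:
i:      1  2  3  4  5  6  7  8  9 10 11 12 13
a[i]:   5  3 12  1  4 13  8  2  6  7  9 11 10
S:      5  3 17  1  7 30 15  3 13 20 29 40 39
Maximum is 40 (e.g. 3 + 4 + 6 + 7 + 9 + 11).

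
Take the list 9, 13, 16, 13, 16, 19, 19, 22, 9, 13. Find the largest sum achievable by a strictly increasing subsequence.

79

Let S[i] be the best sum of a strictly increasing subsequence ending at i:
i:      1  2  3  4  5  6  7  8  9 10
a[i]:   9 13 16 13 16 19 19 22  9 13
S:      9 22 38 22 38 57 57 79  9 22
Maximum is 79 (e.g. 9 + 13 + 16 + 19 + 22).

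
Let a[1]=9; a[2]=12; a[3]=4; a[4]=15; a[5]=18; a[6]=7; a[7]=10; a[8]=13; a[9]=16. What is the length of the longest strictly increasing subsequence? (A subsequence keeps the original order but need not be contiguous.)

Let dp[i] be the length of the longest such subsequence ending at index i:
i:      1  2  3  4  5  6  7  8  9
a[i]:   9 12  4 15 18  7 10 13 16
dp:     1  2  1  3  4  2  3  4  5
Maximum dp value is 5.

5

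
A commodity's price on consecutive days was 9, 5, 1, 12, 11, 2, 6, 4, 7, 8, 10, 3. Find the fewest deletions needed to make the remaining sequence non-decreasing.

Fewest deletions = n − (longest non-decreasing subsequence).
i:      1  2  3  4  5  6  7  8  9 10 11 12
a[i]:   9  5  1 12 11  2  6  4  7  8 10  3
dp:     1  1  1  2  2  2  3  3  4  5  6  3
max dp = 6, so deletions = 12 − 6 = 6.

6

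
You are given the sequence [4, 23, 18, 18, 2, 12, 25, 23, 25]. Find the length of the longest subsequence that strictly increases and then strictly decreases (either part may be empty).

inc[i] = longest strictly increasing subsequence ending at i; dec[i] = longest strictly decreasing subsequence starting at i:
i:      1  2  3  4  5  6  7  8  9
a[i]:   4 23 18 18  2 12 25 23 25
inc:    1  2  2  2  1  2  3  3  4
dec:    2  3  2  2  1  1  2  1  1
Best peak at i=2 (value 23): inc=2, dec=3, length 2+3−1 = 4.

4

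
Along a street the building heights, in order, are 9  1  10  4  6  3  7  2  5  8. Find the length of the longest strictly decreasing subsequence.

4

Negate each value so 'decreasing' becomes 'increasing', then run patience tails on the negated sequence:
-9 → extends → [-9]
-1 → extends → [-9, -1]
-10 → replaces -9 → [-10, -1]
-4 → replaces -1 → [-10, -4]
-6 → replaces -4 → [-10, -6]
-3 → extends → [-10, -6, -3]
-7 → replaces -6 → [-10, -7, -3]
-2 → extends → [-10, -7, -3, -2]
-5 → replaces -3 → [-10, -7, -5, -2]
-8 → replaces -7 → [-10, -8, -5, -2]
Four tails, so the longest strictly decreasing subsequence of the original has length 4.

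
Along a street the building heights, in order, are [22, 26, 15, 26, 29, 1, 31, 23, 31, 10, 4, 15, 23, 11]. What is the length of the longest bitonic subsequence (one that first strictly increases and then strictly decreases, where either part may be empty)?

inc[i] = longest strictly increasing subsequence ending at i; dec[i] = longest strictly decreasing subsequence starting at i:
i:      1  2  3  4  5  6  7  8  9 10 11 12 13 14
a[i]:  22 26 15 26 29  1 31 23 31 10  4 15 23 11
inc:    1  2  1  2  3  1  4  2  4  2  2  3  4  3
dec:    4  4  3  4  4  1  4  3  3  2  1  2  2  1
Best peak at i=7 (value 31): inc=4, dec=4, length 4+4−1 = 7.

7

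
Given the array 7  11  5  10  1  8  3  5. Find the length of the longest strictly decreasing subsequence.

4

Let dp[i] be the longest strictly decreasing subsequence ending at i:
i:      1  2  3  4  5  6  7  8
a[i]:   7 11  5 10  1  8  3  5
dp:     1  1  2  2  3  3  4  4
Maximum is 4.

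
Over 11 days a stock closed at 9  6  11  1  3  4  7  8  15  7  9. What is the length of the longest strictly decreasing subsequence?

Let dp[i] be the longest strictly decreasing subsequence ending at i:
i:      1  2  3  4  5  6  7  8  9 10 11
a[i]:   9  6 11  1  3  4  7  8 15  7  9
dp:     1  2  1  3  3  3  2  2  1  3  2
Maximum is 3.

3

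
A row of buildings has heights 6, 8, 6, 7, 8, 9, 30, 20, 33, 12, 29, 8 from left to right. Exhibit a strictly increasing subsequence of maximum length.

6, 7, 8, 9, 30, 33

Patience tails give the LIS length; then backtrack through the dp parents:
6 → extends → [6]
8 → extends → [6, 8]
6 → already a tail → [6, 8]
7 → replaces 8 → [6, 7]
8 → extends → [6, 7, 8]
9 → extends → [6, 7, 8, 9]
30 → extends → [6, 7, 8, 9, 30]
20 → replaces 30 → [6, 7, 8, 9, 20]
33 → extends → [6, 7, 8, 9, 20, 33]
12 → replaces 20 → [6, 7, 8, 9, 12, 33]
29 → replaces 33 → [6, 7, 8, 9, 12, 29]
8 → already a tail → [6, 7, 8, 9, 12, 29]
Length 6; one witness is 6, 7, 8, 9, 30, 33.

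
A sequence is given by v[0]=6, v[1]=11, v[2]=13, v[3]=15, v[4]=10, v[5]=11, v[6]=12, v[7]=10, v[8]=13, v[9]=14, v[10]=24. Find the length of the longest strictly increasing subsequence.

7

Track the smallest tail for each achievable length (strict):
6 → extends → [6]
11 → extends → [6, 11]
13 → extends → [6, 11, 13]
15 → extends → [6, 11, 13, 15]
10 → replaces 11 → [6, 10, 13, 15]
11 → replaces 13 → [6, 10, 11, 15]
12 → replaces 15 → [6, 10, 11, 12]
10 → already a tail → [6, 10, 11, 12]
13 → extends → [6, 10, 11, 12, 13]
14 → extends → [6, 10, 11, 12, 13, 14]
24 → extends → [6, 10, 11, 12, 13, 14, 24]
Seven tails, so the longest strictly increasing subsequence has length 7 (e.g. 6, 10, 11, 12, 13, 14, 24).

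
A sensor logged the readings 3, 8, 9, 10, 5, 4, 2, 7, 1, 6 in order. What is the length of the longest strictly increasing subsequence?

Track the smallest tail for each achievable length (strict):
3 → extends → [3]
8 → extends → [3, 8]
9 → extends → [3, 8, 9]
10 → extends → [3, 8, 9, 10]
5 → replaces 8 → [3, 5, 9, 10]
4 → replaces 5 → [3, 4, 9, 10]
2 → replaces 3 → [2, 4, 9, 10]
7 → replaces 9 → [2, 4, 7, 10]
1 → replaces 2 → [1, 4, 7, 10]
6 → replaces 7 → [1, 4, 6, 10]
Four tails, so the longest strictly increasing subsequence has length 4 (e.g. 3, 8, 9, 10).

4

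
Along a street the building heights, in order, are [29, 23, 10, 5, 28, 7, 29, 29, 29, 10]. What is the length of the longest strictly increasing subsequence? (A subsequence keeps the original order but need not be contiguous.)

3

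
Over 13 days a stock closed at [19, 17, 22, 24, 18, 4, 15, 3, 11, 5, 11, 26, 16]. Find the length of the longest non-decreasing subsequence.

Let dp[i] be the length of the longest such subsequence ending at index i:
i:      1  2  3  4  5  6  7  8  9 10 11 12 13
a[i]:  19 17 22 24 18  4 15  3 11  5 11 26 16
dp:     1  1  2  3  2  1  2  1  2  2  3  4  4
Maximum dp value is 4.

4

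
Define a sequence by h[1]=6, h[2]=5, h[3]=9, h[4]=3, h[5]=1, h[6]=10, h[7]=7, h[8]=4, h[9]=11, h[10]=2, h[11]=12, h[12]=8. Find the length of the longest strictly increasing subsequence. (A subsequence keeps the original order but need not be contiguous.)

5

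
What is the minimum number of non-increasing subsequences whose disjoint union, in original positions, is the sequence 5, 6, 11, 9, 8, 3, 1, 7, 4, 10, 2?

Place each on the leftmost legal pile:
5 → new pile 1 (tops now [5])
6 → new pile 2 (tops now [5, 6])
11 → new pile 3 (tops now [5, 6, 11])
9 → pile 3 (tops now [5, 6, 9])
8 → pile 3 (tops now [5, 6, 8])
3 → pile 1 (tops now [3, 6, 8])
1 → pile 1 (tops now [1, 6, 8])
7 → pile 3 (tops now [1, 6, 7])
4 → pile 2 (tops now [1, 4, 7])
10 → new pile 4 (tops now [1, 4, 7, 10])
2 → pile 2 (tops now [1, 2, 7, 10])
Four piles.

4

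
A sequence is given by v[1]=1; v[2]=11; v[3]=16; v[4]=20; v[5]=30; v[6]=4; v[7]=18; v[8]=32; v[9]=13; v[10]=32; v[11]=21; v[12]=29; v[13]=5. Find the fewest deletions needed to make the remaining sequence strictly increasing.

Fewest deletions = n − (longest strictly increasing subsequence).
Patience tails:
1 → extends → [1]
11 → extends → [1, 11]
16 → extends → [1, 11, 16]
20 → extends → [1, 11, 16, 20]
30 → extends → [1, 11, 16, 20, 30]
4 → replaces 11 → [1, 4, 16, 20, 30]
18 → replaces 20 → [1, 4, 16, 18, 30]
32 → extends → [1, 4, 16, 18, 30, 32]
13 → replaces 16 → [1, 4, 13, 18, 30, 32]
32 → already a tail → [1, 4, 13, 18, 30, 32]
21 → replaces 30 → [1, 4, 13, 18, 21, 32]
29 → replaces 32 → [1, 4, 13, 18, 21, 29]
5 → replaces 13 → [1, 4, 5, 18, 21, 29]
Longest strictly increasing subsequence has length 6, so deletions = 13 − 6 = 7.

7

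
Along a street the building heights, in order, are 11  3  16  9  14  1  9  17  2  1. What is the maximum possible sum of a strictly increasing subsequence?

44

Let S[i] be the best sum of a strictly increasing subsequence ending at i:
i:      1  2  3  4  5  6  7  8  9 10
a[i]:  11  3 16  9 14  1  9 17  2  1
S:     11  3 27 12 26  1 12 44  3  1
Maximum is 44 (e.g. 11 + 16 + 17).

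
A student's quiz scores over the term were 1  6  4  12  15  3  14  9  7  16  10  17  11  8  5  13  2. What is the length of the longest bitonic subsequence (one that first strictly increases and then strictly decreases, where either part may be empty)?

10

inc[i] = longest strictly increasing subsequence ending at i; dec[i] = longest strictly decreasing subsequence starting at i:
i:      1  2  3  4  5  6  7  8  9 10 11 12 13 14 15 16 17
a[i]:   1  6  4 12 15  3 14  9  7 16 10 17 11  8  5 13  2
inc:    1  2  2  3  4  2  4  3  3  5  4  6  5  4  3  6  2
dec:    1  4  3  5  6  2  5  4  3  5  4  5  4  3  2  2  1
Best peak at i=12 (value 17): inc=6, dec=5, length 6+5−1 = 10.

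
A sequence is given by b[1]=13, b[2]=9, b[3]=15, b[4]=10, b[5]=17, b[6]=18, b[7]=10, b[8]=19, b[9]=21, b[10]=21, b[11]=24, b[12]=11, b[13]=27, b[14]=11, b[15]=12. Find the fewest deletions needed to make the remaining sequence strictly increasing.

7

Fewest deletions = n − (longest strictly increasing subsequence).
Patience tails:
13 → extends → [13]
9 → replaces 13 → [9]
15 → extends → [9, 15]
10 → replaces 15 → [9, 10]
17 → extends → [9, 10, 17]
18 → extends → [9, 10, 17, 18]
10 → already a tail → [9, 10, 17, 18]
19 → extends → [9, 10, 17, 18, 19]
21 → extends → [9, 10, 17, 18, 19, 21]
21 → already a tail → [9, 10, 17, 18, 19, 21]
24 → extends → [9, 10, 17, 18, 19, 21, 24]
11 → replaces 17 → [9, 10, 11, 18, 19, 21, 24]
27 → extends → [9, 10, 11, 18, 19, 21, 24, 27]
11 → already a tail → [9, 10, 11, 18, 19, 21, 24, 27]
12 → replaces 18 → [9, 10, 11, 12, 19, 21, 24, 27]
Longest strictly increasing subsequence has length 8, so deletions = 15 − 8 = 7.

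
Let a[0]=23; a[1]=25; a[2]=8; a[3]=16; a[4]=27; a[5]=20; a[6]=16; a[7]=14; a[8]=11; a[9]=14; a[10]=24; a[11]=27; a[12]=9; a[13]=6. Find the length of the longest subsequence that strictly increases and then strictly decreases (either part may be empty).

9

inc[i] = longest strictly increasing subsequence ending at i; dec[i] = longest strictly decreasing subsequence starting at i:
i:      0  1  2  3  4  5  6  7  8  9 10 11 12 13
a[i]:  23 25  8 16 27 20 16 14 11 14 24 27  9  6
inc:    1  2  1  2  3  3  2  2  2  3  4  5  2  1
dec:    7  7  2  5  7  6  5  4  3  3  3  3  2  1
Best peak at i=4 (value 27): inc=3, dec=7, length 3+7−1 = 9.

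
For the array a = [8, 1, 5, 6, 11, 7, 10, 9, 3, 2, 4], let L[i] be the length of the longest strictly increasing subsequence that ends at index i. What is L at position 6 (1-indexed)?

dp[i] = 1 + max{dp[j] : j<i, a[j]<a[i]} (or 1 if no such j):
i:      1  2  3  4  5  6  7  8  9 10 11
a[i]:   8  1  5  6 11  7 10  9  3  2  4
dp:     1  1  2  3  4  4  5  5  2  2  3
At index 6 the value is 4.

4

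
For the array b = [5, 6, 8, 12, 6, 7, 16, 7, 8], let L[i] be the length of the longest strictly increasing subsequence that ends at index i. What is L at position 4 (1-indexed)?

dp[i] = 1 + max{dp[j] : j<i, b[j]<b[i]} (or 1 if no such j):
i:      1  2  3  4  5  6  7  8  9
b[i]:   5  6  8 12  6  7 16  7  8
dp:     1  2  3  4  2  3  5  3  4
At index 4 the value is 4.

4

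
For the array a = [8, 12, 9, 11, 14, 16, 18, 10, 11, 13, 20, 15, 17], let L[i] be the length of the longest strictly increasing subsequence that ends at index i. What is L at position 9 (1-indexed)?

4

dp[i] = 1 + max{dp[j] : j<i, a[j]<a[i]} (or 1 if no such j):
i:      1  2  3  4  5  6  7  8  9 10 11 12 13
a[i]:   8 12  9 11 14 16 18 10 11 13 20 15 17
dp:     1  2  2  3  4  5  6  3  4  5  7  6  7
At index 9 the value is 4.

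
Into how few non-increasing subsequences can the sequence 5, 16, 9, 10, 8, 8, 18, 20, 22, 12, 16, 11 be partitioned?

Place each on the leftmost legal pile:
5 → new pile 1 (tops now [5])
16 → new pile 2 (tops now [5, 16])
9 → pile 2 (tops now [5, 9])
10 → new pile 3 (tops now [5, 9, 10])
8 → pile 2 (tops now [5, 8, 10])
8 → pile 2 (tops now [5, 8, 10])
18 → new pile 4 (tops now [5, 8, 10, 18])
20 → new pile 5 (tops now [5, 8, 10, 18, 20])
22 → new pile 6 (tops now [5, 8, 10, 18, 20, 22])
12 → pile 4 (tops now [5, 8, 10, 12, 20, 22])
16 → pile 5 (tops now [5, 8, 10, 12, 16, 22])
11 → pile 4 (tops now [5, 8, 10, 11, 16, 22])
Six piles.

6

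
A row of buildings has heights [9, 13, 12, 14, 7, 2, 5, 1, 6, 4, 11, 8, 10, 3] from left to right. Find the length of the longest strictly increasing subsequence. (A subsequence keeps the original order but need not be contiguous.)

Let dp[i] be the length of the longest such subsequence ending at index i:
i:      1  2  3  4  5  6  7  8  9 10 11 12 13 14
a[i]:   9 13 12 14  7  2  5  1  6  4 11  8 10  3
dp:     1  2  2  3  1  1  2  1  3  2  4  4  5  2
Maximum dp value is 5.

5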